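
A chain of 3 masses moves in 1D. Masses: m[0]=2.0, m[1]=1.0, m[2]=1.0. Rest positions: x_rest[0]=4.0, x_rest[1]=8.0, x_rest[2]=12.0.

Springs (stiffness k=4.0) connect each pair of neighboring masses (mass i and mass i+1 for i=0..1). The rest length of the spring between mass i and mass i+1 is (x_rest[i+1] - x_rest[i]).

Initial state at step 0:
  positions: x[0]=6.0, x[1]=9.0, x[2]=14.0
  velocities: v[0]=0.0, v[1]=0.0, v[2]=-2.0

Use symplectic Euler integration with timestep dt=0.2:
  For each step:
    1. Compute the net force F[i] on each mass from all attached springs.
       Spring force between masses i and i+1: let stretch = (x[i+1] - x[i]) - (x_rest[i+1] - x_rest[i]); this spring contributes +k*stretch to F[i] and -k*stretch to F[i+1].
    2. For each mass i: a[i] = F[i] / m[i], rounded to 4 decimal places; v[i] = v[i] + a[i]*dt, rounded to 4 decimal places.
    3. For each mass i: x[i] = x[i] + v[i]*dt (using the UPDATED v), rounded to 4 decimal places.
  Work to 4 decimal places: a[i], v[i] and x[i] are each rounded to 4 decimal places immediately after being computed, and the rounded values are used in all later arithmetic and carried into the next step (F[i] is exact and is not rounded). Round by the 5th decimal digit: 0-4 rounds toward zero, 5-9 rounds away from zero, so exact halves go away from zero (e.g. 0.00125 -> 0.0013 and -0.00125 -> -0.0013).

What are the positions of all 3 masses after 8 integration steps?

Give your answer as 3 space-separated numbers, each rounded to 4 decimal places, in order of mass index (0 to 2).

Step 0: x=[6.0000 9.0000 14.0000] v=[0.0000 0.0000 -2.0000]
Step 1: x=[5.9200 9.3200 13.4400] v=[-0.4000 1.6000 -2.8000]
Step 2: x=[5.7920 9.7552 12.8608] v=[-0.6400 2.1760 -2.8960]
Step 3: x=[5.6611 10.0532 12.4247] v=[-0.6547 1.4899 -2.1805]
Step 4: x=[5.5615 10.0279 12.2492] v=[-0.4979 -0.1266 -0.8777]
Step 5: x=[5.4992 9.6434 12.3583] v=[-0.3113 -1.9227 0.5453]
Step 6: x=[5.4485 9.0302 12.6730] v=[-0.2536 -3.0661 1.5734]
Step 7: x=[5.3643 8.4268 13.0448] v=[-0.4209 -3.0172 1.8592]
Step 8: x=[5.2051 8.0722 13.3178] v=[-0.7959 -1.7728 1.3648]

Answer: 5.2051 8.0722 13.3178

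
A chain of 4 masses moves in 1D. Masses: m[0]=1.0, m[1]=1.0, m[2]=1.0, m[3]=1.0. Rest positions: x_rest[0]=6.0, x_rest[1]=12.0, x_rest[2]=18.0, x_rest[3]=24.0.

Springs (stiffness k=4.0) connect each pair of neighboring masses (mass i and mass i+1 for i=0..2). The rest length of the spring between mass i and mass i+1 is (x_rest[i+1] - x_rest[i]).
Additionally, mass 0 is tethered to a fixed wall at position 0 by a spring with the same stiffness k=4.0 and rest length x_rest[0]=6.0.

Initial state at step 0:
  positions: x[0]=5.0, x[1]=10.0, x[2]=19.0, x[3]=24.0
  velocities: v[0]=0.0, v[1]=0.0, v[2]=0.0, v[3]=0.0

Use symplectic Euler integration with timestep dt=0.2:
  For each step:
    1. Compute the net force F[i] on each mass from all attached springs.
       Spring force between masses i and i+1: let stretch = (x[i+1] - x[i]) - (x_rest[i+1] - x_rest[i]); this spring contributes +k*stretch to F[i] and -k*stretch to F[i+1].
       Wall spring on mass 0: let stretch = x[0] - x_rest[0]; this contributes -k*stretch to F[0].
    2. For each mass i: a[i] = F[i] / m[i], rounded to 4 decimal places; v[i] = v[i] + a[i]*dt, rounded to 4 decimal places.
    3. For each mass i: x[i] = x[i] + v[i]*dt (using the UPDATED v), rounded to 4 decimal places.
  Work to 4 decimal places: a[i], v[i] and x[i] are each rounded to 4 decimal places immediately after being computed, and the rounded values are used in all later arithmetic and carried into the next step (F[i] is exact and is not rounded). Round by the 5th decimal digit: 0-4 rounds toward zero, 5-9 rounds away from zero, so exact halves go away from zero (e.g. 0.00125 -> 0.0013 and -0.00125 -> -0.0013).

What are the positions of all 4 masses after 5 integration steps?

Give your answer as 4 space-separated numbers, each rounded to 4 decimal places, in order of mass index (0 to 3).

Answer: 6.7358 12.7491 16.9196 23.6462

Derivation:
Step 0: x=[5.0000 10.0000 19.0000 24.0000] v=[0.0000 0.0000 0.0000 0.0000]
Step 1: x=[5.0000 10.6400 18.3600 24.1600] v=[0.0000 3.2000 -3.2000 0.8000]
Step 2: x=[5.1024 11.6128 17.4128 24.3520] v=[0.5120 4.8640 -4.7360 0.9600]
Step 3: x=[5.4301 12.4719 16.6479 24.3937] v=[1.6384 4.2957 -3.8246 0.2086]
Step 4: x=[6.0157 12.8725 16.4541 24.1561] v=[2.9278 2.0031 -0.9688 -1.1880]
Step 5: x=[6.7358 12.7491 16.9196 23.6462] v=[3.6007 -0.6171 2.3275 -2.5496]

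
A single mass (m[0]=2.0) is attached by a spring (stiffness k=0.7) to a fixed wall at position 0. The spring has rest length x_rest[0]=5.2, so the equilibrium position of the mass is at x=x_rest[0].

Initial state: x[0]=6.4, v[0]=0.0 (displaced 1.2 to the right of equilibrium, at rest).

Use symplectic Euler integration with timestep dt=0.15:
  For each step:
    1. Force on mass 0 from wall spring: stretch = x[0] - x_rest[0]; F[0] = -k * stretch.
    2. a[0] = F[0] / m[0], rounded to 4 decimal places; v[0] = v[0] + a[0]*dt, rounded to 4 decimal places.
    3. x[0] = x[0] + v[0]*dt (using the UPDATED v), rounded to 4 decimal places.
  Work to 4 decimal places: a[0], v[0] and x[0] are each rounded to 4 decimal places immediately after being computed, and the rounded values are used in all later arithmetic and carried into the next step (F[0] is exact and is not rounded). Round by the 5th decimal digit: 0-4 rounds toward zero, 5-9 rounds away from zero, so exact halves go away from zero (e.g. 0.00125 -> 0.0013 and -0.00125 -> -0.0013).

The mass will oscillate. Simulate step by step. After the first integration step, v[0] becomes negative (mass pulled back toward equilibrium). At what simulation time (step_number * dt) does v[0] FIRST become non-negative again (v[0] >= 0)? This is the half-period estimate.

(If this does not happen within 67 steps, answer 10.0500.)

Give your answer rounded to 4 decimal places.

Answer: 5.4000

Derivation:
Step 0: x=[6.4000] v=[0.0000]
Step 1: x=[6.3906] v=[-0.0630]
Step 2: x=[6.3718] v=[-0.1255]
Step 3: x=[6.3438] v=[-0.1870]
Step 4: x=[6.3068] v=[-0.2470]
Step 5: x=[6.2610] v=[-0.3051]
Step 6: x=[6.2069] v=[-0.3608]
Step 7: x=[6.1448] v=[-0.4137]
Step 8: x=[6.0753] v=[-0.4633]
Step 9: x=[5.9989] v=[-0.5093]
Step 10: x=[5.9162] v=[-0.5512]
Step 11: x=[5.8279] v=[-0.5888]
Step 12: x=[5.7346] v=[-0.6218]
Step 13: x=[5.6371] v=[-0.6499]
Step 14: x=[5.5362] v=[-0.6729]
Step 15: x=[5.4326] v=[-0.6906]
Step 16: x=[5.3272] v=[-0.7028]
Step 17: x=[5.2208] v=[-0.7095]
Step 18: x=[5.1142] v=[-0.7106]
Step 19: x=[5.0083] v=[-0.7061]
Step 20: x=[4.9039] v=[-0.6960]
Step 21: x=[4.8018] v=[-0.6805]
Step 22: x=[4.7029] v=[-0.6596]
Step 23: x=[4.6079] v=[-0.6335]
Step 24: x=[4.5175] v=[-0.6024]
Step 25: x=[4.4325] v=[-0.5666]
Step 26: x=[4.3536] v=[-0.5263]
Step 27: x=[4.2813] v=[-0.4819]
Step 28: x=[4.2162] v=[-0.4337]
Step 29: x=[4.1589] v=[-0.3821]
Step 30: x=[4.1098] v=[-0.3274]
Step 31: x=[4.0693] v=[-0.2702]
Step 32: x=[4.0377] v=[-0.2108]
Step 33: x=[4.0152] v=[-0.1498]
Step 34: x=[4.0021] v=[-0.0876]
Step 35: x=[3.9984] v=[-0.0247]
Step 36: x=[4.0042] v=[0.0384]
First v>=0 after going negative at step 36, time=5.4000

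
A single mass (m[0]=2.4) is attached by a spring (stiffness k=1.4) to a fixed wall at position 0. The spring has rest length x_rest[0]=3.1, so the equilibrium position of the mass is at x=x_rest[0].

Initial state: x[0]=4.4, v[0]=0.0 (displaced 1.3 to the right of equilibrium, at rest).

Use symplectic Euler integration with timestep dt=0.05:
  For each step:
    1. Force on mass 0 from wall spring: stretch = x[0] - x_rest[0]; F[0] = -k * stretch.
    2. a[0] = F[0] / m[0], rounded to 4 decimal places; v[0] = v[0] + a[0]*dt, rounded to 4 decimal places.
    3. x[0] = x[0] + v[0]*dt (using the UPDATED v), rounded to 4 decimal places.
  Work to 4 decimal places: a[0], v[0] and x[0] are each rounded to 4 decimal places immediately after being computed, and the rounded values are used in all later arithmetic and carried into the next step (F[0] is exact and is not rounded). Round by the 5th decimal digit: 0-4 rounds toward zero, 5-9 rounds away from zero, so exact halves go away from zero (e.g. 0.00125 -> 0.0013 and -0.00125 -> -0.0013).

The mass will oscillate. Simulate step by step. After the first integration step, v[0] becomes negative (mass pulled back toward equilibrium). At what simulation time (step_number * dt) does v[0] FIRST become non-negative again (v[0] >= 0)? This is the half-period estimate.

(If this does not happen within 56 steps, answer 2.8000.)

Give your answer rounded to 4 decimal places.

Answer: 2.8000

Derivation:
Step 0: x=[4.4000] v=[0.0000]
Step 1: x=[4.3981] v=[-0.0379]
Step 2: x=[4.3943] v=[-0.0758]
Step 3: x=[4.3886] v=[-0.1136]
Step 4: x=[4.3810] v=[-0.1512]
Step 5: x=[4.3716] v=[-0.1886]
Step 6: x=[4.3603] v=[-0.2257]
Step 7: x=[4.3472] v=[-0.2625]
Step 8: x=[4.3323] v=[-0.2989]
Step 9: x=[4.3156] v=[-0.3348]
Step 10: x=[4.2971] v=[-0.3703]
Step 11: x=[4.2768] v=[-0.4052]
Step 12: x=[4.2548] v=[-0.4395]
Step 13: x=[4.2311] v=[-0.4732]
Step 14: x=[4.2058] v=[-0.5062]
Step 15: x=[4.1789] v=[-0.5385]
Step 16: x=[4.1504] v=[-0.5700]
Step 17: x=[4.1204] v=[-0.6006]
Step 18: x=[4.0889] v=[-0.6304]
Step 19: x=[4.0559] v=[-0.6592]
Step 20: x=[4.0215] v=[-0.6871]
Step 21: x=[3.9858] v=[-0.7140]
Step 22: x=[3.9488] v=[-0.7398]
Step 23: x=[3.9106] v=[-0.7646]
Step 24: x=[3.8712] v=[-0.7882]
Step 25: x=[3.8307] v=[-0.8107]
Step 26: x=[3.7891] v=[-0.8320]
Step 27: x=[3.7465] v=[-0.8521]
Step 28: x=[3.7030] v=[-0.8710]
Step 29: x=[3.6586] v=[-0.8886]
Step 30: x=[3.6134] v=[-0.9049]
Step 31: x=[3.5674] v=[-0.9199]
Step 32: x=[3.5207] v=[-0.9335]
Step 33: x=[3.4734] v=[-0.9458]
Step 34: x=[3.4256] v=[-0.9567]
Step 35: x=[3.3773] v=[-0.9662]
Step 36: x=[3.3286] v=[-0.9743]
Step 37: x=[3.2796] v=[-0.9810]
Step 38: x=[3.2303] v=[-0.9862]
Step 39: x=[3.1808] v=[-0.9900]
Step 40: x=[3.1312] v=[-0.9924]
Step 41: x=[3.0815] v=[-0.9933]
Step 42: x=[3.0319] v=[-0.9928]
Step 43: x=[2.9824] v=[-0.9908]
Step 44: x=[2.9330] v=[-0.9874]
Step 45: x=[2.8839] v=[-0.9825]
Step 46: x=[2.8351] v=[-0.9762]
Step 47: x=[2.7867] v=[-0.9685]
Step 48: x=[2.7387] v=[-0.9594]
Step 49: x=[2.6913] v=[-0.9489]
Step 50: x=[2.6445] v=[-0.9370]
Step 51: x=[2.5983] v=[-0.9237]
Step 52: x=[2.5528] v=[-0.9091]
Step 53: x=[2.5081] v=[-0.8931]
Step 54: x=[2.4643] v=[-0.8758]
Step 55: x=[2.4214] v=[-0.8573]
Step 56: x=[2.3795] v=[-0.8375]
v[0] did not become non-negative within 56 steps; using fallback time=2.8000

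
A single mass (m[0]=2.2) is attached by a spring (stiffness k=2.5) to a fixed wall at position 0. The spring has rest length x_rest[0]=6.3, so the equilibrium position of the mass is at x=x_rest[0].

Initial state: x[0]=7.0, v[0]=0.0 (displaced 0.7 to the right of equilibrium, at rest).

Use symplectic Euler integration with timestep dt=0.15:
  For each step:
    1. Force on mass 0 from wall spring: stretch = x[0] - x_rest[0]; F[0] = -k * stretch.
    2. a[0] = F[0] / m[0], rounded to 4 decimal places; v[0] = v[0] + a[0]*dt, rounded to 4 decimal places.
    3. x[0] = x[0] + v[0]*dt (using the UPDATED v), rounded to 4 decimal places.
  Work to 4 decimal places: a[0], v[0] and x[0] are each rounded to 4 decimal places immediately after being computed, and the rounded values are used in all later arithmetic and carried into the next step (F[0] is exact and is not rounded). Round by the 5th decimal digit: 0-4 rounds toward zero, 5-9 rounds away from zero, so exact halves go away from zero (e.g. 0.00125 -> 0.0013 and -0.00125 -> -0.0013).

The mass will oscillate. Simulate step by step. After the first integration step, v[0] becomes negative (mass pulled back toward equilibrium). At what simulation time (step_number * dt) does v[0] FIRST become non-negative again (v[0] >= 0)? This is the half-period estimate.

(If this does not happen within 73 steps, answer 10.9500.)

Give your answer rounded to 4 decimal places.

Answer: 3.0000

Derivation:
Step 0: x=[7.0000] v=[0.0000]
Step 1: x=[6.9821] v=[-0.1193]
Step 2: x=[6.9468] v=[-0.2356]
Step 3: x=[6.8949] v=[-0.3459]
Step 4: x=[6.8278] v=[-0.4473]
Step 5: x=[6.7472] v=[-0.5373]
Step 6: x=[6.6552] v=[-0.6135]
Step 7: x=[6.5541] v=[-0.6740]
Step 8: x=[6.4465] v=[-0.7173]
Step 9: x=[6.3352] v=[-0.7423]
Step 10: x=[6.2230] v=[-0.7483]
Step 11: x=[6.1127] v=[-0.7352]
Step 12: x=[6.0072] v=[-0.7033]
Step 13: x=[5.9092] v=[-0.6534]
Step 14: x=[5.8212] v=[-0.5868]
Step 15: x=[5.7454] v=[-0.5052]
Step 16: x=[5.6838] v=[-0.4107]
Step 17: x=[5.6379] v=[-0.3057]
Step 18: x=[5.6090] v=[-0.1928]
Step 19: x=[5.5978] v=[-0.0750]
Step 20: x=[5.6045] v=[0.0447]
First v>=0 after going negative at step 20, time=3.0000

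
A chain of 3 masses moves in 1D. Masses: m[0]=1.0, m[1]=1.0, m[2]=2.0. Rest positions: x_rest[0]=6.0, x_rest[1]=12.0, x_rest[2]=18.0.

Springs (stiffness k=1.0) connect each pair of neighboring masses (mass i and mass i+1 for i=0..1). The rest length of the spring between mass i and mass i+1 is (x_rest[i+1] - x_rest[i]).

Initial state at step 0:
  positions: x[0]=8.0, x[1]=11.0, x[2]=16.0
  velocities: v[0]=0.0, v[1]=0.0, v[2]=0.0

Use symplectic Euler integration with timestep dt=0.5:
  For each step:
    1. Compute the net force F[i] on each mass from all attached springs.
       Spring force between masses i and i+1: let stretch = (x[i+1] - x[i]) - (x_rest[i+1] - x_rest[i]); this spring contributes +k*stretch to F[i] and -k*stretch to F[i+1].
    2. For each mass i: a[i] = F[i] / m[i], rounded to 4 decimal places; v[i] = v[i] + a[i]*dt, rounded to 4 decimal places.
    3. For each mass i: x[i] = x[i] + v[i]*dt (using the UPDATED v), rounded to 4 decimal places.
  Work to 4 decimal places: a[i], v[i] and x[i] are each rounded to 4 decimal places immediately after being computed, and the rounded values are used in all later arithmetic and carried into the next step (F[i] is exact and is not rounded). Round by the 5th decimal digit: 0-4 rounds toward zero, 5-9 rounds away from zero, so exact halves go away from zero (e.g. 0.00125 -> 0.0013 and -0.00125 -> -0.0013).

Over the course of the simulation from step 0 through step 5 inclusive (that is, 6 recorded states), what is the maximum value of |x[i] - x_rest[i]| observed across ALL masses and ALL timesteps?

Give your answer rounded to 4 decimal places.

Answer: 2.3611

Derivation:
Step 0: x=[8.0000 11.0000 16.0000] v=[0.0000 0.0000 0.0000]
Step 1: x=[7.2500 11.5000 16.1250] v=[-1.5000 1.0000 0.2500]
Step 2: x=[6.0625 12.0938 16.4219] v=[-2.3750 1.1875 0.5938]
Step 3: x=[4.8828 12.2618 16.9278] v=[-2.3594 0.3359 1.0118]
Step 4: x=[4.0479 11.7515 17.6005] v=[-1.6699 -1.0206 1.3453]
Step 5: x=[3.6389 10.7776 18.2921] v=[-0.8181 -1.9479 1.3831]
Max displacement = 2.3611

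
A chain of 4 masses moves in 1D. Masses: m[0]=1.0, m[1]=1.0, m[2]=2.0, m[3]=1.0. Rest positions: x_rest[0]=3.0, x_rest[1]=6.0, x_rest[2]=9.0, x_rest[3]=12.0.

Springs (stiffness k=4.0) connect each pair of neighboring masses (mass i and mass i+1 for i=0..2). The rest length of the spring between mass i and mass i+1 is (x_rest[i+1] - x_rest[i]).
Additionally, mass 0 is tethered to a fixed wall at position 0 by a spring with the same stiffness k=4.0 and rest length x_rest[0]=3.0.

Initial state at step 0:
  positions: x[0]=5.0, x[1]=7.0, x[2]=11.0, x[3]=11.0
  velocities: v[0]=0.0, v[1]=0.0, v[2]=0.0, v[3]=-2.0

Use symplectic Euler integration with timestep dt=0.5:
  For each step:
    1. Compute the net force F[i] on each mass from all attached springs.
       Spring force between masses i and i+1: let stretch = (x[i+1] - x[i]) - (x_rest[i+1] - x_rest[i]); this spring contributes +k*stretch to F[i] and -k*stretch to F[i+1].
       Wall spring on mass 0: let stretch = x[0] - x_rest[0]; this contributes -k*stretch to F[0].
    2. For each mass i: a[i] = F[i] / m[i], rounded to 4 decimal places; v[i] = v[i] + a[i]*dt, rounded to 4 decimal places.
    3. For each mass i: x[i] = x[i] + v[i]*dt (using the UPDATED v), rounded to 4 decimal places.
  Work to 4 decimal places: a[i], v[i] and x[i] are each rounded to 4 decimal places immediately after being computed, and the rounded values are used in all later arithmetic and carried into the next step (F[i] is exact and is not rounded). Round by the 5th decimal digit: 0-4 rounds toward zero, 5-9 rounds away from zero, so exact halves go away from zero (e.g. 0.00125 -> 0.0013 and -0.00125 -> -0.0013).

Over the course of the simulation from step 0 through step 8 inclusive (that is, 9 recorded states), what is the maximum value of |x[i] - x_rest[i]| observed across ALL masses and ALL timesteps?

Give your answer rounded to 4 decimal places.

Step 0: x=[5.0000 7.0000 11.0000 11.0000] v=[0.0000 0.0000 0.0000 -2.0000]
Step 1: x=[2.0000 9.0000 9.0000 13.0000] v=[-6.0000 4.0000 -4.0000 4.0000]
Step 2: x=[4.0000 4.0000 9.0000 14.0000] v=[4.0000 -10.0000 0.0000 2.0000]
Step 3: x=[2.0000 4.0000 9.0000 13.0000] v=[-4.0000 0.0000 0.0000 -2.0000]
Step 4: x=[0.0000 7.0000 8.5000 11.0000] v=[-4.0000 6.0000 -1.0000 -4.0000]
Step 5: x=[5.0000 4.5000 8.5000 9.5000] v=[10.0000 -5.0000 0.0000 -3.0000]
Step 6: x=[4.5000 6.5000 7.0000 10.0000] v=[-1.0000 4.0000 -3.0000 1.0000]
Step 7: x=[1.5000 7.0000 6.7500 10.5000] v=[-6.0000 1.0000 -0.5000 1.0000]
Step 8: x=[2.5000 1.7500 8.5000 10.2500] v=[2.0000 -10.5000 3.5000 -0.5000]
Max displacement = 4.2500

Answer: 4.2500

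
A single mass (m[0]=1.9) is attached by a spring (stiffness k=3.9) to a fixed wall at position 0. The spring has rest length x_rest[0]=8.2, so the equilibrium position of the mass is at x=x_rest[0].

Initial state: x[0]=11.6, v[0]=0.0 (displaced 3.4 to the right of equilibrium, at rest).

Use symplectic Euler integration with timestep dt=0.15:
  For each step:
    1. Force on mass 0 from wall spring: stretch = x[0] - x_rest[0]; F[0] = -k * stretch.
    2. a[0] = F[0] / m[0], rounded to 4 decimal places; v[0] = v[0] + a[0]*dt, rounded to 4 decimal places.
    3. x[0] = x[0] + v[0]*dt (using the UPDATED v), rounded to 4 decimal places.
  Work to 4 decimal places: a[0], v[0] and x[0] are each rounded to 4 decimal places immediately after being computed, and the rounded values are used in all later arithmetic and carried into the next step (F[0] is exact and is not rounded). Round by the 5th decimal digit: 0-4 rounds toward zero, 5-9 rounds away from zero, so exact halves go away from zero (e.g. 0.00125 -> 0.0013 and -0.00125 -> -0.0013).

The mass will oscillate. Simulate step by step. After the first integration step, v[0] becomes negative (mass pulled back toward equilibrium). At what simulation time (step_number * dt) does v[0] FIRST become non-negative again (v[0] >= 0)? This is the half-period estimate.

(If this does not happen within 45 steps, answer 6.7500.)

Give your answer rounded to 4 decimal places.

Answer: 2.2500

Derivation:
Step 0: x=[11.6000] v=[0.0000]
Step 1: x=[11.4430] v=[-1.0468]
Step 2: x=[11.1362] v=[-2.0453]
Step 3: x=[10.6938] v=[-2.9493]
Step 4: x=[10.1362] v=[-3.7171]
Step 5: x=[9.4892] v=[-4.3132]
Step 6: x=[8.7827] v=[-4.7101]
Step 7: x=[8.0493] v=[-4.8895]
Step 8: x=[7.3228] v=[-4.8431]
Step 9: x=[6.6369] v=[-4.5730]
Step 10: x=[6.0231] v=[-4.0917]
Step 11: x=[5.5099] v=[-3.4214]
Step 12: x=[5.1209] v=[-2.5931]
Step 13: x=[4.8741] v=[-1.6451]
Step 14: x=[4.7809] v=[-0.6211]
Step 15: x=[4.8456] v=[0.4316]
First v>=0 after going negative at step 15, time=2.2500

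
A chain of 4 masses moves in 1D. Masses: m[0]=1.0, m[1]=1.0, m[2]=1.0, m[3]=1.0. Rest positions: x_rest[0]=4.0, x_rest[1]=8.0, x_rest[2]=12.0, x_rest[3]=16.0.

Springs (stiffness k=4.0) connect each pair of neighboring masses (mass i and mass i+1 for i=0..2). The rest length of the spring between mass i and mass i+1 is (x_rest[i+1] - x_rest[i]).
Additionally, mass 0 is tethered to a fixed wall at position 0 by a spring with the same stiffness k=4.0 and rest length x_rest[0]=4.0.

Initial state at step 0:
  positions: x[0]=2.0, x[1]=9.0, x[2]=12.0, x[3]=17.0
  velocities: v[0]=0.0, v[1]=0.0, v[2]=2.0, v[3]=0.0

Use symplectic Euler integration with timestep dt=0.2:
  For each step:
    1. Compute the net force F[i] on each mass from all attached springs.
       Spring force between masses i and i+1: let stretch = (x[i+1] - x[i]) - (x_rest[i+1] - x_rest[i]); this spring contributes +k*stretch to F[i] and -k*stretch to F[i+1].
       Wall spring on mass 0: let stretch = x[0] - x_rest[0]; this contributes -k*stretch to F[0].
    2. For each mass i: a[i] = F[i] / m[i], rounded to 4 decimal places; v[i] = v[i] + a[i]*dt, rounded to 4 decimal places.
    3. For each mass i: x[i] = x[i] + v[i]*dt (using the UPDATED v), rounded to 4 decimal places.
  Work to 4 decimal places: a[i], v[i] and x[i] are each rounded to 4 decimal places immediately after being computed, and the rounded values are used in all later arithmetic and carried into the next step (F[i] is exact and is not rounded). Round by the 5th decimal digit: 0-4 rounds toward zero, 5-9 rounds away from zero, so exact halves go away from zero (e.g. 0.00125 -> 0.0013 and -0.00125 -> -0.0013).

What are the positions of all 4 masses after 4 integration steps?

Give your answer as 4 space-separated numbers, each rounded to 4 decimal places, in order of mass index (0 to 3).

Step 0: x=[2.0000 9.0000 12.0000 17.0000] v=[0.0000 0.0000 2.0000 0.0000]
Step 1: x=[2.8000 8.3600 12.7200 16.8400] v=[4.0000 -3.2000 3.6000 -0.8000]
Step 2: x=[4.0416 7.5280 13.4016 16.6608] v=[6.2080 -4.1600 3.4080 -0.8960]
Step 3: x=[5.1944 7.0780 13.6649 16.6001] v=[5.7638 -2.2502 1.3165 -0.3034]
Step 4: x=[5.8174 7.3805 13.3439 16.7098] v=[3.1152 1.5124 -1.6049 0.5484]

Answer: 5.8174 7.3805 13.3439 16.7098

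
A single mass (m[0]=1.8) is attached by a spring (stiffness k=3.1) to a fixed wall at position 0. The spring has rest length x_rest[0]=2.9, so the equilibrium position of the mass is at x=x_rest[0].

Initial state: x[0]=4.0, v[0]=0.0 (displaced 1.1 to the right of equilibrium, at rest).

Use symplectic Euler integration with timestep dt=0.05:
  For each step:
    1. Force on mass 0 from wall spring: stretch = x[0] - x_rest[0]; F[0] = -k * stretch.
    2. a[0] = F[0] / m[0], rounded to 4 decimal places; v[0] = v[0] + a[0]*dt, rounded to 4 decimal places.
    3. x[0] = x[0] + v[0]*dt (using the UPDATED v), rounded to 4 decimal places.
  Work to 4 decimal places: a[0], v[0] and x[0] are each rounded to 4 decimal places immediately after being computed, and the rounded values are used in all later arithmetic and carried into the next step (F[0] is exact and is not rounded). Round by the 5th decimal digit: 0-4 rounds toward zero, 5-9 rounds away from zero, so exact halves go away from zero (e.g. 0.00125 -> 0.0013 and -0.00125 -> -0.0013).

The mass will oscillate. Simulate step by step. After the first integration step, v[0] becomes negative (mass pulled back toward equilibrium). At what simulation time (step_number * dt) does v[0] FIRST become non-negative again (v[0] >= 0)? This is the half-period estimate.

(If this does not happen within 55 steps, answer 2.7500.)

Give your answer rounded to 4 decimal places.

Step 0: x=[4.0000] v=[0.0000]
Step 1: x=[3.9953] v=[-0.0947]
Step 2: x=[3.9859] v=[-0.1890]
Step 3: x=[3.9718] v=[-0.2825]
Step 4: x=[3.9531] v=[-0.3748]
Step 5: x=[3.9298] v=[-0.4655]
Step 6: x=[3.9021] v=[-0.5542]
Step 7: x=[3.8701] v=[-0.6405]
Step 8: x=[3.8339] v=[-0.7240]
Step 9: x=[3.7937] v=[-0.8044]
Step 10: x=[3.7496] v=[-0.8814]
Step 11: x=[3.7019] v=[-0.9546]
Step 12: x=[3.6507] v=[-1.0237]
Step 13: x=[3.5963] v=[-1.0883]
Step 14: x=[3.5389] v=[-1.1483]
Step 15: x=[3.4787] v=[-1.2033]
Step 16: x=[3.4160] v=[-1.2531]
Step 17: x=[3.3511] v=[-1.2975]
Step 18: x=[3.2843] v=[-1.3363]
Step 19: x=[3.2158] v=[-1.3694]
Step 20: x=[3.1460] v=[-1.3966]
Step 21: x=[3.0751] v=[-1.4178]
Step 22: x=[3.0035] v=[-1.4329]
Step 23: x=[2.9314] v=[-1.4418]
Step 24: x=[2.8592] v=[-1.4445]
Step 25: x=[2.7872] v=[-1.4410]
Step 26: x=[2.7156] v=[-1.4313]
Step 27: x=[2.6448] v=[-1.4154]
Step 28: x=[2.5751] v=[-1.3934]
Step 29: x=[2.5068] v=[-1.3654]
Step 30: x=[2.4402] v=[-1.3315]
Step 31: x=[2.3756] v=[-1.2919]
Step 32: x=[2.3133] v=[-1.2467]
Step 33: x=[2.2535] v=[-1.1962]
Step 34: x=[2.1965] v=[-1.1405]
Step 35: x=[2.1425] v=[-1.0799]
Step 36: x=[2.0918] v=[-1.0147]
Step 37: x=[2.0445] v=[-0.9451]
Step 38: x=[2.0009] v=[-0.8714]
Step 39: x=[1.9612] v=[-0.7940]
Step 40: x=[1.9255] v=[-0.7132]
Step 41: x=[1.8940] v=[-0.6293]
Step 42: x=[1.8669] v=[-0.5427]
Step 43: x=[1.8442] v=[-0.4537]
Step 44: x=[1.8261] v=[-0.3628]
Step 45: x=[1.8126] v=[-0.2703]
Step 46: x=[1.8038] v=[-0.1767]
Step 47: x=[1.7997] v=[-0.0823]
Step 48: x=[1.8003] v=[0.0125]
First v>=0 after going negative at step 48, time=2.4000

Answer: 2.4000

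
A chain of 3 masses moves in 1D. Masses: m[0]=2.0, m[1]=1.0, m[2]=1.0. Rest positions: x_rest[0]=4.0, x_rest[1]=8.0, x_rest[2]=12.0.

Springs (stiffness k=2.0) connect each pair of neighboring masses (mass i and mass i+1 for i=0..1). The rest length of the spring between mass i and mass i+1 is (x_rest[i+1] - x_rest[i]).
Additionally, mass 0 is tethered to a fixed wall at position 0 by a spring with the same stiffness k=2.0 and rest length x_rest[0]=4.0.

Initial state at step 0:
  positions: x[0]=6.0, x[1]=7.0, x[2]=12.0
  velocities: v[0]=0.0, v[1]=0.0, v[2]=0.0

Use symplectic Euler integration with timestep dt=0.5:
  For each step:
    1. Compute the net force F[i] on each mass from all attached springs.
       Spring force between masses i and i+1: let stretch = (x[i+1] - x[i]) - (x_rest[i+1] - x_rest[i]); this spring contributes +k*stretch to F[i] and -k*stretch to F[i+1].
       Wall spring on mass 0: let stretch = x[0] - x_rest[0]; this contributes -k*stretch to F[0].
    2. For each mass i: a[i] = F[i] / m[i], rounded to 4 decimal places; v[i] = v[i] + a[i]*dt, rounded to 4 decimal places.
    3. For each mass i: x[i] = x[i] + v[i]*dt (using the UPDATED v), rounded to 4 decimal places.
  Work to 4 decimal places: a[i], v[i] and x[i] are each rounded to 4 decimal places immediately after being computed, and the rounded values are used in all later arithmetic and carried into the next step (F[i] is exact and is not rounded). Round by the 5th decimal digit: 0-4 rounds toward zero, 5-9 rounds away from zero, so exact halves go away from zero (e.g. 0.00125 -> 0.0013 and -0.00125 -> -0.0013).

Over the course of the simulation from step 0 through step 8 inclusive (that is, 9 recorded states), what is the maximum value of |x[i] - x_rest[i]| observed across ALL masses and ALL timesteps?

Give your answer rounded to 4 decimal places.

Answer: 2.3750

Derivation:
Step 0: x=[6.0000 7.0000 12.0000] v=[0.0000 0.0000 0.0000]
Step 1: x=[4.7500 9.0000 11.5000] v=[-2.5000 4.0000 -1.0000]
Step 2: x=[3.3750 10.1250 11.7500] v=[-2.7500 2.2500 0.5000]
Step 3: x=[2.8438 8.6875 13.1875] v=[-1.0625 -2.8750 2.8750]
Step 4: x=[3.0626 6.5782 14.3750] v=[0.4375 -4.2187 2.3750]
Step 5: x=[3.3946 6.6095 13.6641] v=[0.6640 0.0625 -1.4218]
Step 6: x=[3.6817 8.5606 11.4259] v=[0.5742 3.9022 -4.4764]
Step 7: x=[4.2681 9.5049 9.7551] v=[1.1728 1.8886 -3.3417]
Step 8: x=[5.0967 7.9559 9.9592] v=[1.6572 -3.0980 0.4081]
Max displacement = 2.3750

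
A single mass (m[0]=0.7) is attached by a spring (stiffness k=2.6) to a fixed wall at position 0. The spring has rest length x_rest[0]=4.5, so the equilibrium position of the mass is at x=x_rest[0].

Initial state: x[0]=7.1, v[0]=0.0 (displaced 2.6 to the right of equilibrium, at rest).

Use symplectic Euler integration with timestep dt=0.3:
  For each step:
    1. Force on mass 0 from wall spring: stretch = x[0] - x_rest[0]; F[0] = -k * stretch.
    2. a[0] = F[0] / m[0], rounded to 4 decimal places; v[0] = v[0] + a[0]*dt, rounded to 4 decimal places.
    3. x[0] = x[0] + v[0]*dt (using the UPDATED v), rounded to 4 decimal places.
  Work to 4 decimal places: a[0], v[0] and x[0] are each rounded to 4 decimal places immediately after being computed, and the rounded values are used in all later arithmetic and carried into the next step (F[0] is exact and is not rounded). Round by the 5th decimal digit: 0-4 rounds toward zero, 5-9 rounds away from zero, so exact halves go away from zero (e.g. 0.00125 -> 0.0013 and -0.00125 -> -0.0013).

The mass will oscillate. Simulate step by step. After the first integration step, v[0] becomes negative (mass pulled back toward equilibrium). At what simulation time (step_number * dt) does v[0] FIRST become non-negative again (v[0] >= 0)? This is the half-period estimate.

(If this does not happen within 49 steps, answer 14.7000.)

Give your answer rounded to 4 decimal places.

Answer: 1.8000

Derivation:
Step 0: x=[7.1000] v=[0.0000]
Step 1: x=[6.2309] v=[-2.8971]
Step 2: x=[4.7832] v=[-4.8258]
Step 3: x=[3.2408] v=[-5.1414]
Step 4: x=[2.1193] v=[-3.7383]
Step 5: x=[1.7937] v=[-1.0855]
Step 6: x=[2.3727] v=[1.9301]
First v>=0 after going negative at step 6, time=1.8000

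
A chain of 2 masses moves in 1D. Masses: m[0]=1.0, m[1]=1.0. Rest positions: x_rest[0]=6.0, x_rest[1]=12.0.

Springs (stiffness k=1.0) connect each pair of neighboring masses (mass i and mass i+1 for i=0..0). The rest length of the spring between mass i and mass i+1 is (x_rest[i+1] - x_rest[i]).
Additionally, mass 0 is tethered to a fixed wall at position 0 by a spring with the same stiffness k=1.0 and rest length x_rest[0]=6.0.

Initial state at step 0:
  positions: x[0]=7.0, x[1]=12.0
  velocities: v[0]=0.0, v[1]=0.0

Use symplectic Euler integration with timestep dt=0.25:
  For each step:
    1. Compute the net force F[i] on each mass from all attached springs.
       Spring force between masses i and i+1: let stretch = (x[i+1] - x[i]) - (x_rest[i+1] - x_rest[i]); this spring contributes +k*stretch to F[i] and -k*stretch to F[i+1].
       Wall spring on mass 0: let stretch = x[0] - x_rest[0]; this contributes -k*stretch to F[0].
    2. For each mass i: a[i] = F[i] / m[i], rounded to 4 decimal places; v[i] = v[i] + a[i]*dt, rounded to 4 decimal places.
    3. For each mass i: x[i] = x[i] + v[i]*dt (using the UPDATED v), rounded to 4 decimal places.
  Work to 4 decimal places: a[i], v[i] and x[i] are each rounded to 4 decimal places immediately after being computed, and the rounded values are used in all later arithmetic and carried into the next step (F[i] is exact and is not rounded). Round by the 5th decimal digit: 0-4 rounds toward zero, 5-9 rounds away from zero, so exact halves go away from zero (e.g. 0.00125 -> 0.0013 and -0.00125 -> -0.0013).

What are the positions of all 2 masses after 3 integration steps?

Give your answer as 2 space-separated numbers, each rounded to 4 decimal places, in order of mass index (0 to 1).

Step 0: x=[7.0000 12.0000] v=[0.0000 0.0000]
Step 1: x=[6.8750 12.0625] v=[-0.5000 0.2500]
Step 2: x=[6.6445 12.1758] v=[-0.9219 0.4531]
Step 3: x=[6.3445 12.3184] v=[-1.2002 0.5703]

Answer: 6.3445 12.3184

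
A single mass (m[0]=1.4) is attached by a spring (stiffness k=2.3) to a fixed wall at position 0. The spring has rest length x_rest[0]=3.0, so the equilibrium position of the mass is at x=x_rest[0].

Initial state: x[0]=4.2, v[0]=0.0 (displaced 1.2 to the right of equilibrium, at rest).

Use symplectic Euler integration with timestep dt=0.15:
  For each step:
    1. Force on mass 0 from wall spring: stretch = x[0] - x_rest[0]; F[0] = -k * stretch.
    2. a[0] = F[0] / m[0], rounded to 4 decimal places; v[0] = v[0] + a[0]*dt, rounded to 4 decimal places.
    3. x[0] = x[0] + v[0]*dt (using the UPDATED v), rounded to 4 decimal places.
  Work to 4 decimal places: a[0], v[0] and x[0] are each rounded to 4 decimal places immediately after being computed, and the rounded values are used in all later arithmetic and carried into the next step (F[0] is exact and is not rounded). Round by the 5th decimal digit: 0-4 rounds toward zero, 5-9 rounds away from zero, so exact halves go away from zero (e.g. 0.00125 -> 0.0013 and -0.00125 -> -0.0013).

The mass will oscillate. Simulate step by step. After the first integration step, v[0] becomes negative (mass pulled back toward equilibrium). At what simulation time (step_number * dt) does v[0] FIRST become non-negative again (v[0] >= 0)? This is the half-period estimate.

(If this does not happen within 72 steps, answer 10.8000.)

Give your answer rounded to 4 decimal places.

Step 0: x=[4.2000] v=[0.0000]
Step 1: x=[4.1556] v=[-0.2957]
Step 2: x=[4.0685] v=[-0.5805]
Step 3: x=[3.9419] v=[-0.8438]
Step 4: x=[3.7805] v=[-1.0759]
Step 5: x=[3.5903] v=[-1.2682]
Step 6: x=[3.3782] v=[-1.4137]
Step 7: x=[3.1522] v=[-1.5069]
Step 8: x=[2.9205] v=[-1.5444]
Step 9: x=[2.6918] v=[-1.5248]
Step 10: x=[2.4745] v=[-1.4489]
Step 11: x=[2.2766] v=[-1.3194]
Step 12: x=[2.1054] v=[-1.1411]
Step 13: x=[1.9673] v=[-0.9206]
Step 14: x=[1.8674] v=[-0.6661]
Step 15: x=[1.8094] v=[-0.3870]
Step 16: x=[1.7954] v=[-0.0936]
Step 17: x=[1.8259] v=[0.2033]
First v>=0 after going negative at step 17, time=2.5500

Answer: 2.5500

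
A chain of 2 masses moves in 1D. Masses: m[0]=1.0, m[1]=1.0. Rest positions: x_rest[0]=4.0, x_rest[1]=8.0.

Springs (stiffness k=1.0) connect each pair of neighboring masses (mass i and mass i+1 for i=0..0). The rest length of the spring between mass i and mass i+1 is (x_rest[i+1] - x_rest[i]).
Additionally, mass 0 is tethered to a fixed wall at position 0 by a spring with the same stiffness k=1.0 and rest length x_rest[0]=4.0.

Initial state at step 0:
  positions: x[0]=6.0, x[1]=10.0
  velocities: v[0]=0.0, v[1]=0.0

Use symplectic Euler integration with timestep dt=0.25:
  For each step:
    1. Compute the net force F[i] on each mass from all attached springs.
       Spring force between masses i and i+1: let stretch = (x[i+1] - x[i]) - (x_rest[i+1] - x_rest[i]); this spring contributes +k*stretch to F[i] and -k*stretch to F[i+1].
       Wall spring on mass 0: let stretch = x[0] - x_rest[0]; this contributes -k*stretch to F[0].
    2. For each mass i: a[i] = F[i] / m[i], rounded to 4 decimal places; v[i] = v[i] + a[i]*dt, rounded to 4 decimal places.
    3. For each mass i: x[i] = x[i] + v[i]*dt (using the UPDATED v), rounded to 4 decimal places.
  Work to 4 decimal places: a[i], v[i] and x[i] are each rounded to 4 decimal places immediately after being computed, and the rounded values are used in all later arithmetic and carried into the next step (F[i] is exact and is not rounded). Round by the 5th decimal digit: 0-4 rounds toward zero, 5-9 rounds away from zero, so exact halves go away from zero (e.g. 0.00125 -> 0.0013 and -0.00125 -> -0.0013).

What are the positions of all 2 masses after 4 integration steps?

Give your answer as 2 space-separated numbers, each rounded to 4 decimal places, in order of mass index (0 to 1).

Step 0: x=[6.0000 10.0000] v=[0.0000 0.0000]
Step 1: x=[5.8750 10.0000] v=[-0.5000 0.0000]
Step 2: x=[5.6406 9.9922] v=[-0.9375 -0.0313]
Step 3: x=[5.3257 9.9624] v=[-1.2598 -0.1192]
Step 4: x=[4.9677 9.8928] v=[-1.4321 -0.2784]

Answer: 4.9677 9.8928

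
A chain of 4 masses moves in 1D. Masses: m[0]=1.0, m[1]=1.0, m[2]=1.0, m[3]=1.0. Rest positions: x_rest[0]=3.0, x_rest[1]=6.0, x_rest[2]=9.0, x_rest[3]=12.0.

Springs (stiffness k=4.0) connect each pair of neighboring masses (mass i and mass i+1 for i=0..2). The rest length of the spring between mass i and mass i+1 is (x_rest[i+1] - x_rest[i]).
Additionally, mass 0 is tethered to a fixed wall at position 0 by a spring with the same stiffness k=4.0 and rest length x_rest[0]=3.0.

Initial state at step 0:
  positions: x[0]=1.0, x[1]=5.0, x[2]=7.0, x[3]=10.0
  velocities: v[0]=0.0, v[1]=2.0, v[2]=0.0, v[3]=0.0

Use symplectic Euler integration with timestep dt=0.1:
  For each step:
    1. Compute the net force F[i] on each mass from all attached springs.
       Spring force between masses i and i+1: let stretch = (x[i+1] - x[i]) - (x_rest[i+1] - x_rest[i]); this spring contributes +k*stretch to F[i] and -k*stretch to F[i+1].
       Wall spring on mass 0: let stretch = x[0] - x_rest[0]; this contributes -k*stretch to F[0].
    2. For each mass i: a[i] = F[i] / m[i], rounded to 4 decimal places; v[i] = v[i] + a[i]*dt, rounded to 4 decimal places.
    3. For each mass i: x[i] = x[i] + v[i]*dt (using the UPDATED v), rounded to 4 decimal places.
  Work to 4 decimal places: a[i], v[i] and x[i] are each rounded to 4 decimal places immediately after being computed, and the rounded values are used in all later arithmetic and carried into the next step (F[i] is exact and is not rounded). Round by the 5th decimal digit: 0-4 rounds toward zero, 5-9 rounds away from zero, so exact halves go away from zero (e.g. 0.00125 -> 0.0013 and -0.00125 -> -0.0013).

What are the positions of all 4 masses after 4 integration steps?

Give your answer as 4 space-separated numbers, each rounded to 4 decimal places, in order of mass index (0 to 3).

Answer: 2.0911 5.0310 7.3840 10.0237

Derivation:
Step 0: x=[1.0000 5.0000 7.0000 10.0000] v=[0.0000 2.0000 0.0000 0.0000]
Step 1: x=[1.1200 5.1200 7.0400 10.0000] v=[1.2000 1.2000 0.4000 0.0000]
Step 2: x=[1.3552 5.1568 7.1216 10.0016] v=[2.3520 0.3680 0.8160 0.0160]
Step 3: x=[1.6883 5.1201 7.2398 10.0080] v=[3.3306 -0.3667 1.1821 0.0640]
Step 4: x=[2.0911 5.0310 7.3840 10.0237] v=[4.0280 -0.8915 1.4415 0.1567]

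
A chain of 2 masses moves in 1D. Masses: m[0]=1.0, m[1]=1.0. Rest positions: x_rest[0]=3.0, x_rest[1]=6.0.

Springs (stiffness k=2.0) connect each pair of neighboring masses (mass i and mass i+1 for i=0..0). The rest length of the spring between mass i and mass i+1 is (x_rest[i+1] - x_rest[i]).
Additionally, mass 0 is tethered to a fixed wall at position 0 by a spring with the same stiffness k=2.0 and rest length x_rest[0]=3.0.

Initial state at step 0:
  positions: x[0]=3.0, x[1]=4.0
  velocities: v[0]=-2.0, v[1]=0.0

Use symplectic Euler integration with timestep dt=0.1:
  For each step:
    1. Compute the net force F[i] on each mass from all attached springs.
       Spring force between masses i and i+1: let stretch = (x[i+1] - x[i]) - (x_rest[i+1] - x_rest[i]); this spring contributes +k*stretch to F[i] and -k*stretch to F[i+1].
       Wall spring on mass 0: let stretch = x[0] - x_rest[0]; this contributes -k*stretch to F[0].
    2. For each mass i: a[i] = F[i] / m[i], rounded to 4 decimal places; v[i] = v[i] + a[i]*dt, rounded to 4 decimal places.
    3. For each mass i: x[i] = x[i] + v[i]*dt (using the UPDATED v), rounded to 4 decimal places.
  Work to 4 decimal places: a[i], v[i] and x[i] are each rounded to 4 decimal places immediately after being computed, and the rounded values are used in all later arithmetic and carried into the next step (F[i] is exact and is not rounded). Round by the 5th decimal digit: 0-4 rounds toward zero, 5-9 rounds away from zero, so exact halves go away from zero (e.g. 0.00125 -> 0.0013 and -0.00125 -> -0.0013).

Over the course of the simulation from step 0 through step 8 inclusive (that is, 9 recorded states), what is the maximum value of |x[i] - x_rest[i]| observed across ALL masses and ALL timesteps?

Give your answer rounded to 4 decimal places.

Answer: 2.0140

Derivation:
Step 0: x=[3.0000 4.0000] v=[-2.0000 0.0000]
Step 1: x=[2.7600 4.0400] v=[-2.4000 0.4000]
Step 2: x=[2.4904 4.1144] v=[-2.6960 0.7440]
Step 3: x=[2.2035 4.2163] v=[-2.8693 1.0192]
Step 4: x=[1.9128 4.3380] v=[-2.9074 1.2166]
Step 5: x=[1.6323 4.4712] v=[-2.8049 1.3316]
Step 6: x=[1.3759 4.6076] v=[-2.5636 1.3638]
Step 7: x=[1.1567 4.7394] v=[-2.1924 1.3175]
Step 8: x=[0.9860 4.8595] v=[-1.7072 1.2010]
Max displacement = 2.0140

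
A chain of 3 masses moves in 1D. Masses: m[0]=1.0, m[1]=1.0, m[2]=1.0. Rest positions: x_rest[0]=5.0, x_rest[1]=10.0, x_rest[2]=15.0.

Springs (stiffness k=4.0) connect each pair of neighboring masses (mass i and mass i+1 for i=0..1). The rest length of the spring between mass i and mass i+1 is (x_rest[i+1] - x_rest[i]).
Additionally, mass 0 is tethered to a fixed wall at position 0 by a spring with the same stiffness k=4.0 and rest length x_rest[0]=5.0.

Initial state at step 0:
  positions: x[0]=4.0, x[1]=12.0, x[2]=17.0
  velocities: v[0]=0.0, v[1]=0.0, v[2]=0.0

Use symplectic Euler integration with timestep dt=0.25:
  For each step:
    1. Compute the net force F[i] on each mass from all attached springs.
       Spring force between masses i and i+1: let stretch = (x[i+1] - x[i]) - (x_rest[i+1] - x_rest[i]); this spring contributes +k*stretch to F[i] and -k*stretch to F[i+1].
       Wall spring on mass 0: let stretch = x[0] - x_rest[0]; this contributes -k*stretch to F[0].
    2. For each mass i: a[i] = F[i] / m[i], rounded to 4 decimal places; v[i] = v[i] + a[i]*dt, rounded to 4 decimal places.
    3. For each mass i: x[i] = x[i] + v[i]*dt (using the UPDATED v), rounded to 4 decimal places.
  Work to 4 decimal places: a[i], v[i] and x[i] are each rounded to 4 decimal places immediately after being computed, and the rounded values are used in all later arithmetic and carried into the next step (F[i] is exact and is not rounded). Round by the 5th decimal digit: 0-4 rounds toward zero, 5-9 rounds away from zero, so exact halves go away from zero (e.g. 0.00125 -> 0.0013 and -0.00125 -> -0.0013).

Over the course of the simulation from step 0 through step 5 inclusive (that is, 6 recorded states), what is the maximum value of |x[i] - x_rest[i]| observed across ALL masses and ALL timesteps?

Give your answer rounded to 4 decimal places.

Step 0: x=[4.0000 12.0000 17.0000] v=[0.0000 0.0000 0.0000]
Step 1: x=[5.0000 11.2500 17.0000] v=[4.0000 -3.0000 0.0000]
Step 2: x=[6.3125 10.3750 16.8125] v=[5.2500 -3.5000 -0.7500]
Step 3: x=[7.0625 10.0938 16.2656] v=[3.0000 -1.1250 -2.1875]
Step 4: x=[6.8047 10.5977 15.4258] v=[-1.0312 2.0155 -3.3593]
Step 5: x=[5.7940 11.3604 14.6290] v=[-4.0429 3.0506 -3.1874]
Max displacement = 2.0625

Answer: 2.0625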